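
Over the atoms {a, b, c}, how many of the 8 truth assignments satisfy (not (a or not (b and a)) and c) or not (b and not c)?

6

Initial set: {((not (a or not (b and a)) and c) or not (b and not c))}.
((not (a or not (b and a)) and c) or not (b and not c)): β-rule — branch into (not (a or not (b and a)) and c)  //  not (b and not c).
  branch 1 (add (not (a or not (b and a)) and c)):
    (not (a or not (b and a)) and c): α-rule — add not (a or not (b and a)), c.
    not (a or not (b and a)): α-rule — add not a, not not (b and a).
    not not (b and a): α-rule — add b, a.
    × closes — contains both a and not a.
  branch 2 (add not (b and not c)):
    not (b and not c): β-rule — branch into not b  //  not not c.
      branch 2.1 (add not b):
        ○ open, literals {b=0}.
      branch 2.2 (add not not c):
        ○ open, literals {c=1}.
1 branch closed, 2 open.
Each open branch fixes some atoms; the unmentioned ones are free. Counting distinct full assignments: branch {b=0} (a, c) contributes 4 new; branch {c=1} (a, b) contributes 2 new. Total: 6.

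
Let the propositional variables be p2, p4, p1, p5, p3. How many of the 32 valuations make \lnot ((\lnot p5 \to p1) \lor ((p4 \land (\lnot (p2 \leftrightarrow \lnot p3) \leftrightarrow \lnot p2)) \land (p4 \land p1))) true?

8

Initial set: {\lnot ((\lnot p5 \to p1) \lor ((p4 \land (\lnot (p2 \leftrightarrow \lnot p3) \leftrightarrow \lnot p2)) \land (p4 \land p1)))}.
\lnot ((\lnot p5 \to p1) \lor ((p4 \land (\lnot (p2 \leftrightarrow \lnot p3) \leftrightarrow \lnot p2)) \land (p4 \land p1))): α-rule — add \lnot (\lnot p5 \to p1), \lnot ((p4 \land (\lnot (p2 \leftrightarrow \lnot p3) \leftrightarrow \lnot p2)) \land (p4 \land p1)).
\lnot (\lnot p5 \to p1): α-rule — add \lnot p5, \lnot p1.
\lnot ((p4 \land (\lnot (p2 \leftrightarrow \lnot p3) \leftrightarrow \lnot p2)) \land (p4 \land p1)): β-rule — branch into \lnot (p4 \land (\lnot (p2 \leftrightarrow \lnot p3) \leftrightarrow \lnot p2))  //  \lnot (p4 \land p1).
  branch 1 (add \lnot (p4 \land (\lnot (p2 \leftrightarrow \lnot p3) \leftrightarrow \lnot p2))):
    \lnot (p4 \land (\lnot (p2 \leftrightarrow \lnot p3) \leftrightarrow \lnot p2)): β-rule — branch into \lnot p4  //  \lnot (\lnot (p2 \leftrightarrow \lnot p3) \leftrightarrow \lnot p2).
      branch 1.1 (add \lnot p4):
        ○ open, literals {p1=false, p4=false, p5=false}.
      branch 1.2 (add \lnot (\lnot (p2 \leftrightarrow \lnot p3) \leftrightarrow \lnot p2)):
        \lnot (\lnot (p2 \leftrightarrow \lnot p3) \leftrightarrow \lnot p2): β-rule — branch into \lnot (p2 \leftrightarrow \lnot p3), \lnot \lnot p2  //  \lnot \lnot (p2 \leftrightarrow \lnot p3), \lnot p2.
          branch 1.2.1 (add \lnot (p2 \leftrightarrow \lnot p3), \lnot \lnot p2):
            \lnot (p2 \leftrightarrow \lnot p3): β-rule — branch into p2, \lnot \lnot p3  //  \lnot p2, \lnot p3.
              branch 1.2.1.1 (add p2, \lnot \lnot p3):
                ○ open, literals {p1=false, p2=true, p3=true, p5=false}.
              branch 1.2.1.2 (add \lnot p2, \lnot p3):
                × closes — contains both p2 and \lnot p2.
          branch 1.2.2 (add \lnot \lnot (p2 \leftrightarrow \lnot p3), \lnot p2):
            \lnot \lnot (p2 \leftrightarrow \lnot p3): β-rule — branch into p2, \lnot p3  //  \lnot p2, \lnot \lnot p3.
              branch 1.2.2.1 (add p2, \lnot p3):
                × closes — contains both p2 and \lnot p2.
              branch 1.2.2.2 (add \lnot p2, \lnot \lnot p3):
                ○ open, literals {p1=false, p2=false, p3=true, p5=false}.
  branch 2 (add \lnot (p4 \land p1)):
    \lnot (p4 \land p1): β-rule — branch into \lnot p4  //  \lnot p1.
      branch 2.1 (add \lnot p4):
        ○ open, literals {p1=false, p4=false, p5=false}.
      branch 2.2 (add \lnot p1):
        ○ open, literals {p1=false, p5=false}.
2 branches closed, 5 open.
Each open branch fixes some atoms; the unmentioned ones are free. Counting distinct full assignments: branch {p1=false, p4=false, p5=false} (p2, p3) contributes 4 new; branch {p1=false, p2=true, p3=true, p5=false} (p4) contributes 1 new; branch {p1=false, p2=false, p3=true, p5=false} (p4) contributes 1 new; branch {p1=false, p4=false, p5=false} (p2, p3) contributes 0 new; branch {p1=false, p5=false} (p2, p4, p3) contributes 2 new. Total: 8.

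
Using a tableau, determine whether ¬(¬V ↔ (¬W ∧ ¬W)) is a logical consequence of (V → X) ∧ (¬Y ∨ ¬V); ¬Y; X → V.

Initial set: {((V → X) ∧ (¬Y ∨ ¬V)); ¬Y; (X → V); ¬¬(¬V ↔ (¬W ∧ ¬W))}.
((V → X) ∧ (¬Y ∨ ¬V)): α-rule — add (V → X), (¬Y ∨ ¬V).
(X → V): β-rule — branch into ¬X  //  V.
  branch 1 (add ¬X):
    ¬¬(¬V ↔ (¬W ∧ ¬W)): β-rule — branch into ¬V, (¬W ∧ ¬W)  //  ¬¬V, ¬(¬W ∧ ¬W).
      branch 1.1 (add ¬V, (¬W ∧ ¬W)):
        (¬W ∧ ¬W): α-rule — add ¬W, ¬W.
        (V → X): β-rule — branch into ¬V  //  X.
          branch 1.1.1 (add ¬V):
            (¬Y ∨ ¬V): β-rule — branch into ¬Y  //  ¬V.
              branch 1.1.1.1 (add ¬Y):
                ○ open, literals {V=0, W=0, X=0, Y=0}.
              branch 1.1.1.2 (add ¬V):
                ○ open, literals {V=0, W=0, X=0, Y=0}.
          branch 1.1.2 (add X):
            × closes — contains both X and ¬X.
      branch 1.2 (add ¬¬V, ¬(¬W ∧ ¬W)):
        (V → X): β-rule — branch into ¬V  //  X.
          branch 1.2.1 (add ¬V):
            × closes — contains both V and ¬V.
          branch 1.2.2 (add X):
            × closes — contains both X and ¬X.
  branch 2 (add V):
    ¬¬(¬V ↔ (¬W ∧ ¬W)): β-rule — branch into ¬V, (¬W ∧ ¬W)  //  ¬¬V, ¬(¬W ∧ ¬W).
      branch 2.1 (add ¬V, (¬W ∧ ¬W)):
        × closes — contains both V and ¬V.
      branch 2.2 (add ¬¬V, ¬(¬W ∧ ¬W)):
        (V → X): β-rule — branch into ¬V  //  X.
          branch 2.2.1 (add ¬V):
            × closes — contains both V and ¬V.
          branch 2.2.2 (add X):
            (¬Y ∨ ¬V): β-rule — branch into ¬Y  //  ¬V.
              branch 2.2.2.1 (add ¬Y):
                ¬(¬W ∧ ¬W): β-rule — branch into ¬¬W  //  ¬¬W.
                  branch 2.2.2.1.1 (add ¬¬W):
                    ○ open, literals {V=1, W=1, X=1, Y=0}.
                  branch 2.2.2.1.2 (add ¬¬W):
                    ○ open, literals {V=1, W=1, X=1, Y=0}.
              branch 2.2.2.2 (add ¬V):
                × closes — contains both V and ¬V.
6 branches closed, 4 open.
An open branch gives a countermodel: V=0, W=0, X=0, Y=0 (unmentioned atoms arbitrary); the premises hold there but the conclusion fails.

No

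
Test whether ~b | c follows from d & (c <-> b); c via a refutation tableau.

Initial set: {T (d & (c <-> b)); T c; F (~b | c)}.
T (d & (c <-> b)): α-rule — add T d, T (c <-> b).
F (~b | c): α-rule — add F ~b, F c.
× closes — contains both c and ~c.
All 1 branch closes.
Every branch closed, so the premises entail the conclusion.

Yes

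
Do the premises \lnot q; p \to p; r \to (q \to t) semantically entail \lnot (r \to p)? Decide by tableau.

Initial set: {\lnot q; (p \to p); (r \to (q \to t)); \lnot \lnot (r \to p)}.
(p \to p): β-rule — branch into \lnot p  //  p.
  branch 1 (add \lnot p):
    (r \to (q \to t)): β-rule — branch into \lnot r  //  (q \to t).
      branch 1.1 (add \lnot r):
        \lnot \lnot (r \to p): β-rule — branch into \lnot r  //  p.
          branch 1.1.1 (add \lnot r):
            ○ open, literals {p=F, q=F, r=F}.
          branch 1.1.2 (add p):
            × closes — contains both p and \lnot p.
      branch 1.2 (add (q \to t)):
        \lnot \lnot (r \to p): β-rule — branch into \lnot r  //  p.
          branch 1.2.1 (add \lnot r):
            (q \to t): β-rule — branch into \lnot q  //  t.
              branch 1.2.1.1 (add \lnot q):
                ○ open, literals {p=F, q=F, r=F}.
              branch 1.2.1.2 (add t):
                ○ open, literals {p=F, q=F, r=F, t=T}.
          branch 1.2.2 (add p):
            × closes — contains both p and \lnot p.
  branch 2 (add p):
    (r \to (q \to t)): β-rule — branch into \lnot r  //  (q \to t).
      branch 2.1 (add \lnot r):
        \lnot \lnot (r \to p): β-rule — branch into \lnot r  //  p.
          branch 2.1.1 (add \lnot r):
            ○ open, literals {p=T, q=F, r=F}.
          branch 2.1.2 (add p):
            ○ open, literals {p=T, q=F, r=F}.
      branch 2.2 (add (q \to t)):
        \lnot \lnot (r \to p): β-rule — branch into \lnot r  //  p.
          branch 2.2.1 (add \lnot r):
            (q \to t): β-rule — branch into \lnot q  //  t.
              branch 2.2.1.1 (add \lnot q):
                ○ open, literals {p=T, q=F, r=F}.
              branch 2.2.1.2 (add t):
                ○ open, literals {p=T, q=F, r=F, t=T}.
          branch 2.2.2 (add p):
            (q \to t): β-rule — branch into \lnot q  //  t.
              branch 2.2.2.1 (add \lnot q):
                ○ open, literals {p=T, q=F}.
              branch 2.2.2.2 (add t):
                ○ open, literals {p=T, q=F, t=T}.
2 branches closed, 9 open.
An open branch gives a countermodel: p=F, q=F, r=F (unmentioned atoms arbitrary); the premises hold there but the conclusion fails.

No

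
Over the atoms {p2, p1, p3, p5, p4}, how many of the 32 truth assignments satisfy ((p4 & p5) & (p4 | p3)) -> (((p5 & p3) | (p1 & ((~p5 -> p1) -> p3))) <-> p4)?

Initial set: {(((p4 & p5) & (p4 | p3)) -> (((p5 & p3) | (p1 & ((~p5 -> p1) -> p3))) <-> p4))}.
(((p4 & p5) & (p4 | p3)) -> (((p5 & p3) | (p1 & ((~p5 -> p1) -> p3))) <-> p4)): β-rule — branch into ~((p4 & p5) & (p4 | p3))  //  (((p5 & p3) | (p1 & ((~p5 -> p1) -> p3))) <-> p4).
  branch 1 (add ~((p4 & p5) & (p4 | p3))):
    ~((p4 & p5) & (p4 | p3)): β-rule — branch into ~(p4 & p5)  //  ~(p4 | p3).
      branch 1.1 (add ~(p4 & p5)):
        ~(p4 & p5): β-rule — branch into ~p4  //  ~p5.
          branch 1.1.1 (add ~p4):
            ○ open, literals {p4=0}.
          branch 1.1.2 (add ~p5):
            ○ open, literals {p5=0}.
      branch 1.2 (add ~(p4 | p3)):
        ~(p4 | p3): α-rule — add ~p4, ~p3.
        ○ open, literals {p3=0, p4=0}.
  branch 2 (add (((p5 & p3) | (p1 & ((~p5 -> p1) -> p3))) <-> p4)):
    (((p5 & p3) | (p1 & ((~p5 -> p1) -> p3))) <-> p4): β-rule — branch into ((p5 & p3) | (p1 & ((~p5 -> p1) -> p3))), p4  //  ~((p5 & p3) | (p1 & ((~p5 -> p1) -> p3))), ~p4.
      branch 2.1 (add ((p5 & p3) | (p1 & ((~p5 -> p1) -> p3))), p4):
        ((p5 & p3) | (p1 & ((~p5 -> p1) -> p3))): β-rule — branch into (p5 & p3)  //  (p1 & ((~p5 -> p1) -> p3)).
          branch 2.1.1 (add (p5 & p3)):
            (p5 & p3): α-rule — add p5, p3.
            ○ open, literals {p3=1, p4=1, p5=1}.
          branch 2.1.2 (add (p1 & ((~p5 -> p1) -> p3))):
            (p1 & ((~p5 -> p1) -> p3)): α-rule — add p1, ((~p5 -> p1) -> p3).
            ((~p5 -> p1) -> p3): β-rule — branch into ~(~p5 -> p1)  //  p3.
              branch 2.1.2.1 (add ~(~p5 -> p1)):
                ~(~p5 -> p1): α-rule — add ~p5, ~p1.
                × closes — contains both p1 and ~p1.
              branch 2.1.2.2 (add p3):
                ○ open, literals {p1=1, p3=1, p4=1}.
      branch 2.2 (add ~((p5 & p3) | (p1 & ((~p5 -> p1) -> p3))), ~p4):
        ~((p5 & p3) | (p1 & ((~p5 -> p1) -> p3))): α-rule — add ~(p5 & p3), ~(p1 & ((~p5 -> p1) -> p3)).
        ~(p5 & p3): β-rule — branch into ~p5  //  ~p3.
          branch 2.2.1 (add ~p5):
            ~(p1 & ((~p5 -> p1) -> p3)): β-rule — branch into ~p1  //  ~((~p5 -> p1) -> p3).
              branch 2.2.1.1 (add ~p1):
                ○ open, literals {p1=0, p4=0, p5=0}.
              branch 2.2.1.2 (add ~((~p5 -> p1) -> p3)):
                ~((~p5 -> p1) -> p3): α-rule — add (~p5 -> p1), ~p3.
                (~p5 -> p1): β-rule — branch into ~~p5  //  p1.
                  branch 2.2.1.2.1 (add ~~p5):
                    × closes — contains both p5 and ~p5.
                  branch 2.2.1.2.2 (add p1):
                    ○ open, literals {p1=1, p3=0, p4=0, p5=0}.
          branch 2.2.2 (add ~p3):
            ~(p1 & ((~p5 -> p1) -> p3)): β-rule — branch into ~p1  //  ~((~p5 -> p1) -> p3).
              branch 2.2.2.1 (add ~p1):
                ○ open, literals {p1=0, p3=0, p4=0}.
              branch 2.2.2.2 (add ~((~p5 -> p1) -> p3)):
                ~((~p5 -> p1) -> p3): α-rule — add (~p5 -> p1), ~p3.
                (~p5 -> p1): β-rule — branch into ~~p5  //  p1.
                  branch 2.2.2.2.1 (add ~~p5):
                    ○ open, literals {p3=0, p4=0, p5=1}.
                  branch 2.2.2.2.2 (add p1):
                    ○ open, literals {p1=1, p3=0, p4=0}.
2 branches closed, 10 open.
Each open branch fixes some atoms; the unmentioned ones are free. Counting distinct full assignments: branch {p4=0} (p2, p1, p3, p5) contributes 16 new; branch {p5=0} (p2, p1, p3, p4) contributes 8 new; branch {p3=0, p4=0} (p2, p1, p5) contributes 0 new; branch {p3=1, p4=1, p5=1} (p2, p1) contributes 4 new; branch {p1=1, p3=1, p4=1} (p2, p5) contributes 0 new; branch {p1=0, p4=0, p5=0} (p2, p3) contributes 0 new; branch {p1=1, p3=0, p4=0, p5=0} (p2) contributes 0 new; branch {p1=0, p3=0, p4=0} (p2, p5) contributes 0 new; branch {p3=0, p4=0, p5=1} (p2, p1) contributes 0 new; branch {p1=1, p3=0, p4=0} (p2, p5) contributes 0 new. Total: 28.

28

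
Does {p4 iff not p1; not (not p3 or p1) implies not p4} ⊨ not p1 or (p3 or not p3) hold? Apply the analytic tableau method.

Initial set: {(p4 iff not p1); (not (not p3 or p1) implies not p4); not (not p1 or (p3 or not p3))}.
not (not p1 or (p3 or not p3)): α-rule — add not not p1, not (p3 or not p3).
not (p3 or not p3): α-rule — add not p3, not not p3.
× closes — contains both p3 and not p3.
All 1 branch closes.
Every branch closed, so the premises entail the conclusion.

Yes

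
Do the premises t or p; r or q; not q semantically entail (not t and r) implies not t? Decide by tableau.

Yes

Initial set: {(t or p); (r or q); not q; not ((not t and r) implies not t)}.
not ((not t and r) implies not t): α-rule — add (not t and r), not not t.
(not t and r): α-rule — add not t, r.
× closes — contains both t and not t.
All 1 branch closes.
Every branch closed, so the premises entail the conclusion.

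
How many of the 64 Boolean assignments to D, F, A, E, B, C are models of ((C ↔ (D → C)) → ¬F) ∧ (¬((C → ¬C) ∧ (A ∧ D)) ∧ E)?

Initial set: {(((C ↔ (D → C)) → ¬F) ∧ (¬((C → ¬C) ∧ (A ∧ D)) ∧ E))}.
(((C ↔ (D → C)) → ¬F) ∧ (¬((C → ¬C) ∧ (A ∧ D)) ∧ E)): α-rule — add ((C ↔ (D → C)) → ¬F), (¬((C → ¬C) ∧ (A ∧ D)) ∧ E).
(¬((C → ¬C) ∧ (A ∧ D)) ∧ E): α-rule — add ¬((C → ¬C) ∧ (A ∧ D)), E.
((C ↔ (D → C)) → ¬F): β-rule — branch into ¬(C ↔ (D → C))  //  ¬F.
  branch 1 (add ¬(C ↔ (D → C))):
    ¬((C → ¬C) ∧ (A ∧ D)): β-rule — branch into ¬(C → ¬C)  //  ¬(A ∧ D).
      branch 1.1 (add ¬(C → ¬C)):
        ¬(C → ¬C): α-rule — add C, ¬¬C.
        ¬(C ↔ (D → C)): β-rule — branch into C, ¬(D → C)  //  ¬C, (D → C).
          branch 1.1.1 (add C, ¬(D → C)):
            ¬(D → C): α-rule — add D, ¬C.
            × closes — contains both C and ¬C.
          branch 1.1.2 (add ¬C, (D → C)):
            × closes — contains both C and ¬C.
      branch 1.2 (add ¬(A ∧ D)):
        ¬(C ↔ (D → C)): β-rule — branch into C, ¬(D → C)  //  ¬C, (D → C).
          branch 1.2.1 (add C, ¬(D → C)):
            ¬(D → C): α-rule — add D, ¬C.
            × closes — contains both C and ¬C.
          branch 1.2.2 (add ¬C, (D → C)):
            ¬(A ∧ D): β-rule — branch into ¬A  //  ¬D.
              branch 1.2.2.1 (add ¬A):
                (D → C): β-rule — branch into ¬D  //  C.
                  branch 1.2.2.1.1 (add ¬D):
                    ○ open, literals {A=false, C=false, D=false, E=true}.
                  branch 1.2.2.1.2 (add C):
                    × closes — contains both C and ¬C.
              branch 1.2.2.2 (add ¬D):
                (D → C): β-rule — branch into ¬D  //  C.
                  branch 1.2.2.2.1 (add ¬D):
                    ○ open, literals {C=false, D=false, E=true}.
                  branch 1.2.2.2.2 (add C):
                    × closes — contains both C and ¬C.
  branch 2 (add ¬F):
    ¬((C → ¬C) ∧ (A ∧ D)): β-rule — branch into ¬(C → ¬C)  //  ¬(A ∧ D).
      branch 2.1 (add ¬(C → ¬C)):
        ¬(C → ¬C): α-rule — add C, ¬¬C.
        ○ open, literals {C=true, E=true, F=false}.
      branch 2.2 (add ¬(A ∧ D)):
        ¬(A ∧ D): β-rule — branch into ¬A  //  ¬D.
          branch 2.2.1 (add ¬A):
            ○ open, literals {A=false, E=true, F=false}.
          branch 2.2.2 (add ¬D):
            ○ open, literals {D=false, E=true, F=false}.
5 branches closed, 5 open.
Each open branch fixes some atoms; the unmentioned ones are free. Counting distinct full assignments: branch {A=false, C=false, D=false, E=true} (F, B) contributes 4 new; branch {C=false, D=false, E=true} (F, A, B) contributes 4 new; branch {C=true, E=true, F=false} (D, A, B) contributes 8 new; branch {A=false, E=true, F=false} (D, B, C) contributes 2 new; branch {D=false, E=true, F=false} (A, B, C) contributes 0 new. Total: 18.

18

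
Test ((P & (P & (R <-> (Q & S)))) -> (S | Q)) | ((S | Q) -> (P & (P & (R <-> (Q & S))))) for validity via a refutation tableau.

Valid

Assume the negation and expand:
Initial set: {~(((P & (P & (R <-> (Q & S)))) -> (S | Q)) | ((S | Q) -> (P & (P & (R <-> (Q & S))))))}.
~(((P & (P & (R <-> (Q & S)))) -> (S | Q)) | ((S | Q) -> (P & (P & (R <-> (Q & S)))))): α-rule — add ~((P & (P & (R <-> (Q & S)))) -> (S | Q)), ~((S | Q) -> (P & (P & (R <-> (Q & S))))).
~((P & (P & (R <-> (Q & S)))) -> (S | Q)): α-rule — add (P & (P & (R <-> (Q & S)))), ~(S | Q).
~((S | Q) -> (P & (P & (R <-> (Q & S))))): α-rule — add (S | Q), ~(P & (P & (R <-> (Q & S)))).
(P & (P & (R <-> (Q & S)))): α-rule — add P, (P & (R <-> (Q & S))).
~(S | Q): α-rule — add ~S, ~Q.
(P & (R <-> (Q & S))): α-rule — add P, (R <-> (Q & S)).
(S | Q): β-rule — branch into S  //  Q.
  branch 1 (add S):
    × closes — contains both S and ~S.
  branch 2 (add Q):
    × closes — contains both Q and ~Q.
All 2 branches close.
Every branch closed, so the negation is unsatisfiable and the formula is valid.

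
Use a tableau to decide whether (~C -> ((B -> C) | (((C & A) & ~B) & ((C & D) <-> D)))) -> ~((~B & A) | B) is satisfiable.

Initial set: {T ((~C -> ((B -> C) | (((C & A) & ~B) & ((C & D) <-> D)))) -> ~((~B & A) | B))}.
T ((~C -> ((B -> C) | (((C & A) & ~B) & ((C & D) <-> D)))) -> ~((~B & A) | B)): β-rule — branch into F (~C -> ((B -> C) | (((C & A) & ~B) & ((C & D) <-> D))))  //  T ~((~B & A) | B).
  branch 1 (add F (~C -> ((B -> C) | (((C & A) & ~B) & ((C & D) <-> D))))):
    F (~C -> ((B -> C) | (((C & A) & ~B) & ((C & D) <-> D)))): α-rule — add T ~C, F ((B -> C) | (((C & A) & ~B) & ((C & D) <-> D))).
    F ((B -> C) | (((C & A) & ~B) & ((C & D) <-> D))): α-rule — add F (B -> C), F (((C & A) & ~B) & ((C & D) <-> D)).
    F (B -> C): α-rule — add T B, F C.
    F (((C & A) & ~B) & ((C & D) <-> D)): β-rule — branch into F ((C & A) & ~B)  //  F ((C & D) <-> D).
      branch 1.1 (add F ((C & A) & ~B)):
        F ((C & A) & ~B): β-rule — branch into F (C & A)  //  F ~B.
          branch 1.1.1 (add F (C & A)):
            F (C & A): β-rule — branch into F C  //  F A.
              branch 1.1.1.1 (add F C):
                ○ open, literals {B=1, C=0}.
              branch 1.1.1.2 (add F A):
                ○ open, literals {A=0, B=1, C=0}.
          branch 1.1.2 (add F ~B):
            ○ open, literals {B=1, C=0}.
      branch 1.2 (add F ((C & D) <-> D)):
        F ((C & D) <-> D): β-rule — branch into T (C & D), F D  //  F (C & D), T D.
          branch 1.2.1 (add T (C & D), F D):
            T (C & D): α-rule — add T C, T D.
            × closes — contains both C and ~C.
          branch 1.2.2 (add F (C & D), T D):
            F (C & D): β-rule — branch into F C  //  F D.
              branch 1.2.2.1 (add F C):
                ○ open, literals {B=1, C=0, D=1}.
              branch 1.2.2.2 (add F D):
                × closes — contains both D and ~D.
  branch 2 (add T ~((~B & A) | B)):
    T ~((~B & A) | B): α-rule — add F (~B & A), F B.
    F (~B & A): β-rule — branch into F ~B  //  F A.
      branch 2.1 (add F ~B):
        × closes — contains both B and ~B.
      branch 2.2 (add F A):
        ○ open, literals {A=0, B=0}.
3 branches closed, 5 open.
An open branch gives a satisfying assignment: B=1, C=0.

Satisfiable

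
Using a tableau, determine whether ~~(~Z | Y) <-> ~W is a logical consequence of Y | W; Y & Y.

No

Initial set: {T (Y | W); T (Y & Y); F (~~(~Z | Y) <-> ~W)}.
T (Y & Y): α-rule — add T Y, T Y.
T (Y | W): β-rule — branch into T Y  //  T W.
  branch 1 (add T Y):
    F (~~(~Z | Y) <-> ~W): β-rule — branch into T ~~(~Z | Y), F ~W  //  F ~~(~Z | Y), T ~W.
      branch 1.1 (add T ~~(~Z | Y), F ~W):
        T ~~(~Z | Y): drop double negation, giving T (~Z | Y).
        T (~Z | Y): β-rule — branch into T ~Z  //  T Y.
          branch 1.1.1 (add T ~Z):
            ○ open, literals {W=true, Y=true, Z=false}.
          branch 1.1.2 (add T Y):
            ○ open, literals {W=true, Y=true}.
      branch 1.2 (add F ~~(~Z | Y), T ~W):
        F ~~(~Z | Y): drop double negation, giving F (~Z | Y).
        F (~Z | Y): α-rule — add F ~Z, F Y.
        × closes — contains both Y and ~Y.
  branch 2 (add T W):
    F (~~(~Z | Y) <-> ~W): β-rule — branch into T ~~(~Z | Y), F ~W  //  F ~~(~Z | Y), T ~W.
      branch 2.1 (add T ~~(~Z | Y), F ~W):
        T ~~(~Z | Y): drop double negation, giving T (~Z | Y).
        T (~Z | Y): β-rule — branch into T ~Z  //  T Y.
          branch 2.1.1 (add T ~Z):
            ○ open, literals {W=true, Y=true, Z=false}.
          branch 2.1.2 (add T Y):
            ○ open, literals {W=true, Y=true}.
      branch 2.2 (add F ~~(~Z | Y), T ~W):
        × closes — contains both W and ~W.
2 branches closed, 4 open.
An open branch gives a countermodel: W=true, Y=true, Z=false (unmentioned atoms arbitrary); the premises hold there but the conclusion fails.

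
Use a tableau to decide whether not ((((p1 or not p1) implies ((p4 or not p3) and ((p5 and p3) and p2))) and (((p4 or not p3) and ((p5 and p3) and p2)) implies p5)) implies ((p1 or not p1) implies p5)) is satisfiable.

Unsatisfiable

Initial set: {not ((((p1 or not p1) implies ((p4 or not p3) and ((p5 and p3) and p2))) and (((p4 or not p3) and ((p5 and p3) and p2)) implies p5)) implies ((p1 or not p1) implies p5))}.
not ((((p1 or not p1) implies ((p4 or not p3) and ((p5 and p3) and p2))) and (((p4 or not p3) and ((p5 and p3) and p2)) implies p5)) implies ((p1 or not p1) implies p5)): α-rule — add (((p1 or not p1) implies ((p4 or not p3) and ((p5 and p3) and p2))) and (((p4 or not p3) and ((p5 and p3) and p2)) implies p5)), not ((p1 or not p1) implies p5).
(((p1 or not p1) implies ((p4 or not p3) and ((p5 and p3) and p2))) and (((p4 or not p3) and ((p5 and p3) and p2)) implies p5)): α-rule — add ((p1 or not p1) implies ((p4 or not p3) and ((p5 and p3) and p2))), (((p4 or not p3) and ((p5 and p3) and p2)) implies p5).
not ((p1 or not p1) implies p5): α-rule — add (p1 or not p1), not p5.
((p1 or not p1) implies ((p4 or not p3) and ((p5 and p3) and p2))): β-rule — branch into not (p1 or not p1)  //  ((p4 or not p3) and ((p5 and p3) and p2)).
  branch 1 (add not (p1 or not p1)):
    not (p1 or not p1): α-rule — add not p1, not not p1.
    × closes — contains both p1 and not p1.
  branch 2 (add ((p4 or not p3) and ((p5 and p3) and p2))):
    ((p4 or not p3) and ((p5 and p3) and p2)): α-rule — add (p4 or not p3), ((p5 and p3) and p2).
    ((p5 and p3) and p2): α-rule — add (p5 and p3), p2.
    (p5 and p3): α-rule — add p5, p3.
    × closes — contains both p5 and not p5.
All 2 branches close.
Every branch closed; the formula is unsatisfiable.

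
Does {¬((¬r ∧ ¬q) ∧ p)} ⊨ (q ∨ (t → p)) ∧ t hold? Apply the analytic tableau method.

No

Initial set: {¬((¬r ∧ ¬q) ∧ p); ¬((q ∨ (t → p)) ∧ t)}.
¬((¬r ∧ ¬q) ∧ p): β-rule — branch into ¬(¬r ∧ ¬q)  //  ¬p.
  branch 1 (add ¬(¬r ∧ ¬q)):
    ¬((q ∨ (t → p)) ∧ t): β-rule — branch into ¬(q ∨ (t → p))  //  ¬t.
      branch 1.1 (add ¬(q ∨ (t → p))):
        ¬(q ∨ (t → p)): α-rule — add ¬q, ¬(t → p).
        ¬(t → p): α-rule — add t, ¬p.
        ¬(¬r ∧ ¬q): β-rule — branch into ¬¬r  //  ¬¬q.
          branch 1.1.1 (add ¬¬r):
            ○ open, literals {p=false, q=false, r=true, t=true}.
          branch 1.1.2 (add ¬¬q):
            × closes — contains both q and ¬q.
      branch 1.2 (add ¬t):
        ¬(¬r ∧ ¬q): β-rule — branch into ¬¬r  //  ¬¬q.
          branch 1.2.1 (add ¬¬r):
            ○ open, literals {r=true, t=false}.
          branch 1.2.2 (add ¬¬q):
            ○ open, literals {q=true, t=false}.
  branch 2 (add ¬p):
    ¬((q ∨ (t → p)) ∧ t): β-rule — branch into ¬(q ∨ (t → p))  //  ¬t.
      branch 2.1 (add ¬(q ∨ (t → p))):
        ¬(q ∨ (t → p)): α-rule — add ¬q, ¬(t → p).
        ¬(t → p): α-rule — add t, ¬p.
        ○ open, literals {p=false, q=false, t=true}.
      branch 2.2 (add ¬t):
        ○ open, literals {p=false, t=false}.
1 branch closed, 5 open.
An open branch gives a countermodel: p=false, q=false, r=true, t=true (unmentioned atoms arbitrary); the premises hold there but the conclusion fails.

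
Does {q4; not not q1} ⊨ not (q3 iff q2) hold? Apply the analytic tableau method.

Initial set: {q4; not not q1; not not (q3 iff q2)}.
not not q1: drop double negation, giving q1.
not not (q3 iff q2): β-rule — branch into q3, q2  //  not q3, not q2.
  branch 1 (add q3, q2):
    ○ open, literals {q1=1, q2=1, q3=1, q4=1}.
  branch 2 (add not q3, not q2):
    ○ open, literals {q1=1, q2=0, q3=0, q4=1}.
0 branches closed, 2 open.
An open branch gives a countermodel: q1=1, q2=1, q3=1, q4=1 (unmentioned atoms arbitrary); the premises hold there but the conclusion fails.

No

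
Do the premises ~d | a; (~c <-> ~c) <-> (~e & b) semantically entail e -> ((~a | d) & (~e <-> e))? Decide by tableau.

Initial set: {(~d | a); ((~c <-> ~c) <-> (~e & b)); ~(e -> ((~a | d) & (~e <-> e)))}.
~(e -> ((~a | d) & (~e <-> e))): α-rule — add e, ~((~a | d) & (~e <-> e)).
(~d | a): β-rule — branch into ~d  //  a.
  branch 1 (add ~d):
    ((~c <-> ~c) <-> (~e & b)): β-rule — branch into (~c <-> ~c), (~e & b)  //  ~(~c <-> ~c), ~(~e & b).
      branch 1.1 (add (~c <-> ~c), (~e & b)):
        (~e & b): α-rule — add ~e, b.
        × closes — contains both e and ~e.
      branch 1.2 (add ~(~c <-> ~c), ~(~e & b)):
        ~((~a | d) & (~e <-> e)): β-rule — branch into ~(~a | d)  //  ~(~e <-> e).
          branch 1.2.1 (add ~(~a | d)):
            ~(~a | d): α-rule — add ~~a, ~d.
            ~(~c <-> ~c): β-rule — branch into ~c, ~~c  //  ~~c, ~c.
              branch 1.2.1.1 (add ~c, ~~c):
                × closes — contains both c and ~c.
              branch 1.2.1.2 (add ~~c, ~c):
                × closes — contains both c and ~c.
          branch 1.2.2 (add ~(~e <-> e)):
            ~(~c <-> ~c): β-rule — branch into ~c, ~~c  //  ~~c, ~c.
              branch 1.2.2.1 (add ~c, ~~c):
                × closes — contains both c and ~c.
              branch 1.2.2.2 (add ~~c, ~c):
                × closes — contains both c and ~c.
  branch 2 (add a):
    ((~c <-> ~c) <-> (~e & b)): β-rule — branch into (~c <-> ~c), (~e & b)  //  ~(~c <-> ~c), ~(~e & b).
      branch 2.1 (add (~c <-> ~c), (~e & b)):
        (~e & b): α-rule — add ~e, b.
        × closes — contains both e and ~e.
      branch 2.2 (add ~(~c <-> ~c), ~(~e & b)):
        ~((~a | d) & (~e <-> e)): β-rule — branch into ~(~a | d)  //  ~(~e <-> e).
          branch 2.2.1 (add ~(~a | d)):
            ~(~a | d): α-rule — add ~~a, ~d.
            ~(~c <-> ~c): β-rule — branch into ~c, ~~c  //  ~~c, ~c.
              branch 2.2.1.1 (add ~c, ~~c):
                × closes — contains both c and ~c.
              branch 2.2.1.2 (add ~~c, ~c):
                × closes — contains both c and ~c.
          branch 2.2.2 (add ~(~e <-> e)):
            ~(~c <-> ~c): β-rule — branch into ~c, ~~c  //  ~~c, ~c.
              branch 2.2.2.1 (add ~c, ~~c):
                × closes — contains both c and ~c.
              branch 2.2.2.2 (add ~~c, ~c):
                × closes — contains both c and ~c.
All 10 branches close.
Every branch closed, so the premises entail the conclusion.

Yes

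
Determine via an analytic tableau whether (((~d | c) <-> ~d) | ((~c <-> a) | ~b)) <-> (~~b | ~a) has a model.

Satisfiable

Initial set: {((((~d | c) <-> ~d) | ((~c <-> a) | ~b)) <-> (~~b | ~a))}.
((((~d | c) <-> ~d) | ((~c <-> a) | ~b)) <-> (~~b | ~a)): β-rule — branch into (((~d | c) <-> ~d) | ((~c <-> a) | ~b)), (~~b | ~a)  //  ~(((~d | c) <-> ~d) | ((~c <-> a) | ~b)), ~(~~b | ~a).
  branch 1 (add (((~d | c) <-> ~d) | ((~c <-> a) | ~b)), (~~b | ~a)):
    (((~d | c) <-> ~d) | ((~c <-> a) | ~b)): β-rule — branch into ((~d | c) <-> ~d)  //  ((~c <-> a) | ~b).
      branch 1.1 (add ((~d | c) <-> ~d)):
        (~~b | ~a): β-rule — branch into ~~b  //  ~a.
          branch 1.1.1 (add ~~b):
            ~~b: drop double negation, giving b.
            ((~d | c) <-> ~d): β-rule — branch into (~d | c), ~d  //  ~(~d | c), ~~d.
              branch 1.1.1.1 (add (~d | c), ~d):
                (~d | c): β-rule — branch into ~d  //  c.
                  branch 1.1.1.1.1 (add ~d):
                    ○ open, literals {b=1, d=0}.
                  branch 1.1.1.1.2 (add c):
                    ○ open, literals {b=1, c=1, d=0}.
              branch 1.1.1.2 (add ~(~d | c), ~~d):
                ~(~d | c): α-rule — add ~~d, ~c.
                ○ open, literals {b=1, c=0, d=1}.
          branch 1.1.2 (add ~a):
            ((~d | c) <-> ~d): β-rule — branch into (~d | c), ~d  //  ~(~d | c), ~~d.
              branch 1.1.2.1 (add (~d | c), ~d):
                (~d | c): β-rule — branch into ~d  //  c.
                  branch 1.1.2.1.1 (add ~d):
                    ○ open, literals {a=0, d=0}.
                  branch 1.1.2.1.2 (add c):
                    ○ open, literals {a=0, c=1, d=0}.
              branch 1.1.2.2 (add ~(~d | c), ~~d):
                ~(~d | c): α-rule — add ~~d, ~c.
                ○ open, literals {a=0, c=0, d=1}.
      branch 1.2 (add ((~c <-> a) | ~b)):
        (~~b | ~a): β-rule — branch into ~~b  //  ~a.
          branch 1.2.1 (add ~~b):
            ~~b: drop double negation, giving b.
            ((~c <-> a) | ~b): β-rule — branch into (~c <-> a)  //  ~b.
              branch 1.2.1.1 (add (~c <-> a)):
                (~c <-> a): β-rule — branch into ~c, a  //  ~~c, ~a.
                  branch 1.2.1.1.1 (add ~c, a):
                    ○ open, literals {a=1, b=1, c=0}.
                  branch 1.2.1.1.2 (add ~~c, ~a):
                    ○ open, literals {a=0, b=1, c=1}.
              branch 1.2.1.2 (add ~b):
                × closes — contains both b and ~b.
          branch 1.2.2 (add ~a):
            ((~c <-> a) | ~b): β-rule — branch into (~c <-> a)  //  ~b.
              branch 1.2.2.1 (add (~c <-> a)):
                (~c <-> a): β-rule — branch into ~c, a  //  ~~c, ~a.
                  branch 1.2.2.1.1 (add ~c, a):
                    × closes — contains both a and ~a.
                  branch 1.2.2.1.2 (add ~~c, ~a):
                    ○ open, literals {a=0, c=1}.
              branch 1.2.2.2 (add ~b):
                ○ open, literals {a=0, b=0}.
  branch 2 (add ~(((~d | c) <-> ~d) | ((~c <-> a) | ~b)), ~(~~b | ~a)):
    ~(((~d | c) <-> ~d) | ((~c <-> a) | ~b)): α-rule — add ~((~d | c) <-> ~d), ~((~c <-> a) | ~b).
    ~(~~b | ~a): α-rule — add ~~~b, ~~a.
    ~((~c <-> a) | ~b): α-rule — add ~(~c <-> a), ~~b.
    ~~~b: drop double negation, giving ~b.
    × closes — contains both b and ~b.
3 branches closed, 10 open.
An open branch gives a satisfying assignment: b=1, d=0.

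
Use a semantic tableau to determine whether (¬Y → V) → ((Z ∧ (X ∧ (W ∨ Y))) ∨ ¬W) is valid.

Assume the negation and expand:
Initial set: {¬((¬Y → V) → ((Z ∧ (X ∧ (W ∨ Y))) ∨ ¬W))}.
¬((¬Y → V) → ((Z ∧ (X ∧ (W ∨ Y))) ∨ ¬W)): α-rule — add (¬Y → V), ¬((Z ∧ (X ∧ (W ∨ Y))) ∨ ¬W).
¬((Z ∧ (X ∧ (W ∨ Y))) ∨ ¬W): α-rule — add ¬(Z ∧ (X ∧ (W ∨ Y))), ¬¬W.
(¬Y → V): β-rule — branch into ¬¬Y  //  V.
  branch 1 (add ¬¬Y):
    ¬(Z ∧ (X ∧ (W ∨ Y))): β-rule — branch into ¬Z  //  ¬(X ∧ (W ∨ Y)).
      branch 1.1 (add ¬Z):
        ○ open, literals {W=true, Y=true, Z=false}.
      branch 1.2 (add ¬(X ∧ (W ∨ Y))):
        ¬(X ∧ (W ∨ Y)): β-rule — branch into ¬X  //  ¬(W ∨ Y).
          branch 1.2.1 (add ¬X):
            ○ open, literals {W=true, X=false, Y=true}.
          branch 1.2.2 (add ¬(W ∨ Y)):
            ¬(W ∨ Y): α-rule — add ¬W, ¬Y.
            × closes — contains both W and ¬W.
  branch 2 (add V):
    ¬(Z ∧ (X ∧ (W ∨ Y))): β-rule — branch into ¬Z  //  ¬(X ∧ (W ∨ Y)).
      branch 2.1 (add ¬Z):
        ○ open, literals {V=true, W=true, Z=false}.
      branch 2.2 (add ¬(X ∧ (W ∨ Y))):
        ¬(X ∧ (W ∨ Y)): β-rule — branch into ¬X  //  ¬(W ∨ Y).
          branch 2.2.1 (add ¬X):
            ○ open, literals {V=true, W=true, X=false}.
          branch 2.2.2 (add ¬(W ∨ Y)):
            ¬(W ∨ Y): α-rule — add ¬W, ¬Y.
            × closes — contains both W and ¬W.
2 branches closed, 4 open.
An open branch gives a countermodel: W=true, Y=true, Z=false (unmentioned atoms arbitrary); under it the original formula is false.

Not valid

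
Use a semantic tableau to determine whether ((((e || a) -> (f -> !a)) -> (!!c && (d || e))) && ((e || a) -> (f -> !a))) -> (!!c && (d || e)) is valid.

Valid

Assume the negation and expand:
Initial set: {!(((((e || a) -> (f -> !a)) -> (!!c && (d || e))) && ((e || a) -> (f -> !a))) -> (!!c && (d || e)))}.
!(((((e || a) -> (f -> !a)) -> (!!c && (d || e))) && ((e || a) -> (f -> !a))) -> (!!c && (d || e))): α-rule — add ((((e || a) -> (f -> !a)) -> (!!c && (d || e))) && ((e || a) -> (f -> !a))), !(!!c && (d || e)).
((((e || a) -> (f -> !a)) -> (!!c && (d || e))) && ((e || a) -> (f -> !a))): α-rule — add (((e || a) -> (f -> !a)) -> (!!c && (d || e))), ((e || a) -> (f -> !a)).
!(!!c && (d || e)): β-rule — branch into !!!c  //  !(d || e).
  branch 1 (add !!!c):
    !!!c: drop double negation, giving !c.
    (((e || a) -> (f -> !a)) -> (!!c && (d || e))): β-rule — branch into !((e || a) -> (f -> !a))  //  (!!c && (d || e)).
      branch 1.1 (add !((e || a) -> (f -> !a))):
        !((e || a) -> (f -> !a)): α-rule — add (e || a), !(f -> !a).
        !(f -> !a): α-rule — add f, !!a.
        ((e || a) -> (f -> !a)): β-rule — branch into !(e || a)  //  (f -> !a).
          branch 1.1.1 (add !(e || a)):
            !(e || a): α-rule — add !e, !a.
            × closes — contains both a and !a.
          branch 1.1.2 (add (f -> !a)):
            (e || a): β-rule — branch into e  //  a.
              branch 1.1.2.1 (add e):
                (f -> !a): β-rule — branch into !f  //  !a.
                  branch 1.1.2.1.1 (add !f):
                    × closes — contains both f and !f.
                  branch 1.1.2.1.2 (add !a):
                    × closes — contains both a and !a.
              branch 1.1.2.2 (add a):
                (f -> !a): β-rule — branch into !f  //  !a.
                  branch 1.1.2.2.1 (add !f):
                    × closes — contains both f and !f.
                  branch 1.1.2.2.2 (add !a):
                    × closes — contains both a and !a.
      branch 1.2 (add (!!c && (d || e))):
        (!!c && (d || e)): α-rule — add !!c, (d || e).
        !!c: drop double negation, giving c.
        × closes — contains both c and !c.
  branch 2 (add !(d || e)):
    !(d || e): α-rule — add !d, !e.
    (((e || a) -> (f -> !a)) -> (!!c && (d || e))): β-rule — branch into !((e || a) -> (f -> !a))  //  (!!c && (d || e)).
      branch 2.1 (add !((e || a) -> (f -> !a))):
        !((e || a) -> (f -> !a)): α-rule — add (e || a), !(f -> !a).
        !(f -> !a): α-rule — add f, !!a.
        ((e || a) -> (f -> !a)): β-rule — branch into !(e || a)  //  (f -> !a).
          branch 2.1.1 (add !(e || a)):
            !(e || a): α-rule — add !e, !a.
            × closes — contains both a and !a.
          branch 2.1.2 (add (f -> !a)):
            (e || a): β-rule — branch into e  //  a.
              branch 2.1.2.1 (add e):
                × closes — contains both e and !e.
              branch 2.1.2.2 (add a):
                (f -> !a): β-rule — branch into !f  //  !a.
                  branch 2.1.2.2.1 (add !f):
                    × closes — contains both f and !f.
                  branch 2.1.2.2.2 (add !a):
                    × closes — contains both a and !a.
      branch 2.2 (add (!!c && (d || e))):
        (!!c && (d || e)): α-rule — add !!c, (d || e).
        !!c: drop double negation, giving c.
        ((e || a) -> (f -> !a)): β-rule — branch into !(e || a)  //  (f -> !a).
          branch 2.2.1 (add !(e || a)):
            !(e || a): α-rule — add !e, !a.
            (d || e): β-rule — branch into d  //  e.
              branch 2.2.1.1 (add d):
                × closes — contains both d and !d.
              branch 2.2.1.2 (add e):
                × closes — contains both e and !e.
          branch 2.2.2 (add (f -> !a)):
            (d || e): β-rule — branch into d  //  e.
              branch 2.2.2.1 (add d):
                × closes — contains both d and !d.
              branch 2.2.2.2 (add e):
                × closes — contains both e and !e.
All 14 branches close.
Every branch closed, so the negation is unsatisfiable and the formula is valid.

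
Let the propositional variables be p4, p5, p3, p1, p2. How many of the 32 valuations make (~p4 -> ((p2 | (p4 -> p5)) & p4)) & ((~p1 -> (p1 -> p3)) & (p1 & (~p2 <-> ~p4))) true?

4

Initial set: {((~p4 -> ((p2 | (p4 -> p5)) & p4)) & ((~p1 -> (p1 -> p3)) & (p1 & (~p2 <-> ~p4))))}.
((~p4 -> ((p2 | (p4 -> p5)) & p4)) & ((~p1 -> (p1 -> p3)) & (p1 & (~p2 <-> ~p4)))): α-rule — add (~p4 -> ((p2 | (p4 -> p5)) & p4)), ((~p1 -> (p1 -> p3)) & (p1 & (~p2 <-> ~p4))).
((~p1 -> (p1 -> p3)) & (p1 & (~p2 <-> ~p4))): α-rule — add (~p1 -> (p1 -> p3)), (p1 & (~p2 <-> ~p4)).
(p1 & (~p2 <-> ~p4)): α-rule — add p1, (~p2 <-> ~p4).
(~p4 -> ((p2 | (p4 -> p5)) & p4)): β-rule — branch into ~~p4  //  ((p2 | (p4 -> p5)) & p4).
  branch 1 (add ~~p4):
    (~p1 -> (p1 -> p3)): β-rule — branch into ~~p1  //  (p1 -> p3).
      branch 1.1 (add ~~p1):
        (~p2 <-> ~p4): β-rule — branch into ~p2, ~p4  //  ~~p2, ~~p4.
          branch 1.1.1 (add ~p2, ~p4):
            × closes — contains both p4 and ~p4.
          branch 1.1.2 (add ~~p2, ~~p4):
            ○ open, literals {p1=true, p2=true, p4=true}.
      branch 1.2 (add (p1 -> p3)):
        (~p2 <-> ~p4): β-rule — branch into ~p2, ~p4  //  ~~p2, ~~p4.
          branch 1.2.1 (add ~p2, ~p4):
            × closes — contains both p4 and ~p4.
          branch 1.2.2 (add ~~p2, ~~p4):
            (p1 -> p3): β-rule — branch into ~p1  //  p3.
              branch 1.2.2.1 (add ~p1):
                × closes — contains both p1 and ~p1.
              branch 1.2.2.2 (add p3):
                ○ open, literals {p1=true, p2=true, p3=true, p4=true}.
  branch 2 (add ((p2 | (p4 -> p5)) & p4)):
    ((p2 | (p4 -> p5)) & p4): α-rule — add (p2 | (p4 -> p5)), p4.
    (~p1 -> (p1 -> p3)): β-rule — branch into ~~p1  //  (p1 -> p3).
      branch 2.1 (add ~~p1):
        (~p2 <-> ~p4): β-rule — branch into ~p2, ~p4  //  ~~p2, ~~p4.
          branch 2.1.1 (add ~p2, ~p4):
            × closes — contains both p4 and ~p4.
          branch 2.1.2 (add ~~p2, ~~p4):
            (p2 | (p4 -> p5)): β-rule — branch into p2  //  (p4 -> p5).
              branch 2.1.2.1 (add p2):
                ○ open, literals {p1=true, p2=true, p4=true}.
              branch 2.1.2.2 (add (p4 -> p5)):
                (p4 -> p5): β-rule — branch into ~p4  //  p5.
                  branch 2.1.2.2.1 (add ~p4):
                    × closes — contains both p4 and ~p4.
                  branch 2.1.2.2.2 (add p5):
                    ○ open, literals {p1=true, p2=true, p4=true, p5=true}.
      branch 2.2 (add (p1 -> p3)):
        (~p2 <-> ~p4): β-rule — branch into ~p2, ~p4  //  ~~p2, ~~p4.
          branch 2.2.1 (add ~p2, ~p4):
            × closes — contains both p4 and ~p4.
          branch 2.2.2 (add ~~p2, ~~p4):
            (p2 | (p4 -> p5)): β-rule — branch into p2  //  (p4 -> p5).
              branch 2.2.2.1 (add p2):
                (p1 -> p3): β-rule — branch into ~p1  //  p3.
                  branch 2.2.2.1.1 (add ~p1):
                    × closes — contains both p1 and ~p1.
                  branch 2.2.2.1.2 (add p3):
                    ○ open, literals {p1=true, p2=true, p3=true, p4=true}.
              branch 2.2.2.2 (add (p4 -> p5)):
                (p1 -> p3): β-rule — branch into ~p1  //  p3.
                  branch 2.2.2.2.1 (add ~p1):
                    × closes — contains both p1 and ~p1.
                  branch 2.2.2.2.2 (add p3):
                    (p4 -> p5): β-rule — branch into ~p4  //  p5.
                      branch 2.2.2.2.2.1 (add ~p4):
                        × closes — contains both p4 and ~p4.
                      branch 2.2.2.2.2.2 (add p5):
                        ○ open, literals {p1=true, p2=true, p3=true, p4=true, p5=true}.
9 branches closed, 6 open.
Each open branch fixes some atoms; the unmentioned ones are free. Counting distinct full assignments: branch {p1=true, p2=true, p4=true} (p5, p3) contributes 4 new; branch {p1=true, p2=true, p3=true, p4=true} (p5) contributes 0 new; branch {p1=true, p2=true, p4=true} (p5, p3) contributes 0 new; branch {p1=true, p2=true, p4=true, p5=true} (p3) contributes 0 new; branch {p1=true, p2=true, p3=true, p4=true} (p5) contributes 0 new; branch {p1=true, p2=true, p3=true, p4=true, p5=true} (none free) contributes 0 new. Total: 4.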